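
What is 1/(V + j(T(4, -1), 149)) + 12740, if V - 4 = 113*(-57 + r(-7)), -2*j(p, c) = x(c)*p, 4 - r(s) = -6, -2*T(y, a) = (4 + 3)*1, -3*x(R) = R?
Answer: 824621968/64727 ≈ 12740.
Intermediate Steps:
x(R) = -R/3
T(y, a) = -7/2 (T(y, a) = -(4 + 3)/2 = -7/2)
r(s) = 10 (r(s) = 4 - 1*(-6) = 4 + 6 = 10)
j(p, c) = c*p/6 (j(p, c) = -(-c/3)*p/2 = -(-1)*c*p/6 = c*p/6)
V = -5307 (V = 4 + 113*(-57 + 10) = 4 + 113*(-47) = 4 - 5311 = -5307)
1/(V + j(T(4, -1), 149)) + 12740 = 1/(-5307 + (⅙)*149*(-7/2)) + 12740 = 1/(-5307 - 1043/12) + 12740 = 1/(-64727/12) + 12740 = -12/64727 + 12740 = 824621968/64727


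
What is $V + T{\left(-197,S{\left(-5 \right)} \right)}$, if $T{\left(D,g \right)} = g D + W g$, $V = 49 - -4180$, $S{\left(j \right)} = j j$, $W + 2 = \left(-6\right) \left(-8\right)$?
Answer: $454$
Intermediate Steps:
$W = 46$ ($W = -2 - -48 = -2 + 48 = 46$)
$S{\left(j \right)} = j^{2}$
$V = 4229$ ($V = 49 + 4180 = 4229$)
$T{\left(D,g \right)} = 46 g + D g$ ($T{\left(D,g \right)} = g D + 46 g = D g + 46 g = 46 g + D g$)
$V + T{\left(-197,S{\left(-5 \right)} \right)} = 4229 + \left(-5\right)^{2} \left(46 - 197\right) = 4229 + 25 \left(-151\right) = 4229 - 3775 = 454$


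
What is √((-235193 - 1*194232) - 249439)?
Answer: 4*I*√42429 ≈ 823.93*I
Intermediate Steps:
√((-235193 - 1*194232) - 249439) = √((-235193 - 194232) - 249439) = √(-429425 - 249439) = √(-678864) = 4*I*√42429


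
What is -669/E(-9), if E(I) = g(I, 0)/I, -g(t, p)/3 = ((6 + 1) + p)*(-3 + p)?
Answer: 669/7 ≈ 95.571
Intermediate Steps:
g(t, p) = -3*(-3 + p)*(7 + p) (g(t, p) = -3*((6 + 1) + p)*(-3 + p) = -3*(7 + p)*(-3 + p) = -3*(-3 + p)*(7 + p))
E(I) = 63/I (E(I) = (63 - 12*0 - 3*0²)/I = (63 + 0 - 3*0)/I = (63 + 0 + 0)/I = 63/I)
-669/E(-9) = -669/(63/(-9)) = -669/(63*(-⅑)) = -669/(-7) = -669*(-⅐) = 669/7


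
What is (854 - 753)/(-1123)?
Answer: -101/1123 ≈ -0.089938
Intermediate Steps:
(854 - 753)/(-1123) = -1/1123*101 = -101/1123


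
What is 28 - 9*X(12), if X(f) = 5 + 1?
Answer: -26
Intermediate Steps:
X(f) = 6
28 - 9*X(12) = 28 - 9*6 = 28 - 54 = -26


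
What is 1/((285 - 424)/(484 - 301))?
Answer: -183/139 ≈ -1.3165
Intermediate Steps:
1/((285 - 424)/(484 - 301)) = 1/(-139/183) = -183/139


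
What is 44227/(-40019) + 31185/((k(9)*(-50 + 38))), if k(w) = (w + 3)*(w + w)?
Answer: -16822579/1280608 ≈ -13.136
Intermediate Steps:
k(w) = 2*w*(3 + w) (k(w) = (3 + w)*(2*w) = 2*w*(3 + w))
44227/(-40019) + 31185/((k(9)*(-50 + 38))) = 44227/(-40019) + 31185/(((2*9*(3 + 9))*(-50 + 38))) = 44227*(-1/40019) + 31185/(((2*9*12)*(-12))) = -44227/40019 + 31185/((216*(-12))) = -44227/40019 + 31185/(-2592) = -44227/40019 + 31185*(-1/2592) = -44227/40019 - 385/32 = -16822579/1280608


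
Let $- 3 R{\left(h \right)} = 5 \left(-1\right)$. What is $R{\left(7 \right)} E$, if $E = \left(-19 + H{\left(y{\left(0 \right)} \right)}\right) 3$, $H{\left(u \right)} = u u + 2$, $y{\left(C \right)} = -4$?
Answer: $-5$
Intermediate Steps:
$R{\left(h \right)} = \frac{5}{3}$ ($R{\left(h \right)} = - \frac{5 \left(-1\right)}{3} = \left(- \frac{1}{3}\right) \left(-5\right) = \frac{5}{3}$)
$H{\left(u \right)} = 2 + u^{2}$ ($H{\left(u \right)} = u^{2} + 2 = 2 + u^{2}$)
$E = -3$ ($E = \left(-19 + \left(2 + \left(-4\right)^{2}\right)\right) 3 = \left(-19 + \left(2 + 16\right)\right) 3 = \left(-19 + 18\right) 3 = \left(-1\right) 3 = -3$)
$R{\left(7 \right)} E = \frac{5}{3} \left(-3\right) = -5$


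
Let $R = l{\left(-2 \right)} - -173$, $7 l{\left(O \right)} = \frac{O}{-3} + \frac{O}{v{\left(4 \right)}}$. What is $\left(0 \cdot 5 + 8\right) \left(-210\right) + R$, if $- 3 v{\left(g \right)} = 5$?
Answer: $- \frac{22601}{15} \approx -1506.7$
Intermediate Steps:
$v{\left(g \right)} = - \frac{5}{3}$ ($v{\left(g \right)} = \left(- \frac{1}{3}\right) 5 = - \frac{5}{3}$)
$l{\left(O \right)} = - \frac{2 O}{15}$ ($l{\left(O \right)} = \frac{\frac{O}{-3} + \frac{O}{- \frac{5}{3}}}{7} = \frac{O \left(- \frac{1}{3}\right) + O \left(- \frac{3}{5}\right)}{7} = \frac{- \frac{O}{3} - \frac{3 O}{5}}{7} = \frac{\left(- \frac{14}{15}\right) O}{7} = - \frac{2 O}{15}$)
$R = \frac{2599}{15}$ ($R = \left(- \frac{2}{15}\right) \left(-2\right) - -173 = \frac{4}{15} + 173 = \frac{2599}{15} \approx 173.27$)
$\left(0 \cdot 5 + 8\right) \left(-210\right) + R = \left(0 \cdot 5 + 8\right) \left(-210\right) + \frac{2599}{15} = \left(0 + 8\right) \left(-210\right) + \frac{2599}{15} = 8 \left(-210\right) + \frac{2599}{15} = -1680 + \frac{2599}{15} = - \frac{22601}{15}$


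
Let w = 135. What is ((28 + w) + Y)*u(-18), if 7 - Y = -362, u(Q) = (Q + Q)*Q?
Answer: 344736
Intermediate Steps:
u(Q) = 2*Q² (u(Q) = (2*Q)*Q = 2*Q²)
Y = 369 (Y = 7 - 1*(-362) = 7 + 362 = 369)
((28 + w) + Y)*u(-18) = ((28 + 135) + 369)*(2*(-18)²) = (163 + 369)*(2*324) = 532*648 = 344736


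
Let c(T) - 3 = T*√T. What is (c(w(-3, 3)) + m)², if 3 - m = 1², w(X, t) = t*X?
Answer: (5 - 27*I)² ≈ -704.0 - 270.0*I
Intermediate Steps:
w(X, t) = X*t
m = 2 (m = 3 - 1*1² = 3 - 1*1 = 3 - 1 = 2)
c(T) = 3 + T^(3/2) (c(T) = 3 + T*√T = 3 + T^(3/2))
(c(w(-3, 3)) + m)² = ((3 + (-3*3)^(3/2)) + 2)² = ((3 + (-9)^(3/2)) + 2)² = ((3 - 27*I) + 2)² = (5 - 27*I)²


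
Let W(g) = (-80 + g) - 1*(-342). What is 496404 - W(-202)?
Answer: 496344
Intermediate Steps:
W(g) = 262 + g (W(g) = (-80 + g) + 342 = 262 + g)
496404 - W(-202) = 496404 - (262 - 202) = 496404 - 1*60 = 496404 - 60 = 496344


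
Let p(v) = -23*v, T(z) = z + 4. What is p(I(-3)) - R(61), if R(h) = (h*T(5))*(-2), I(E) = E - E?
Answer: 1098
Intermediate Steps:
T(z) = 4 + z
I(E) = 0
R(h) = -18*h (R(h) = (h*(4 + 5))*(-2) = (h*9)*(-2) = (9*h)*(-2) = -18*h)
p(I(-3)) - R(61) = -23*0 - (-18)*61 = 0 - 1*(-1098) = 0 + 1098 = 1098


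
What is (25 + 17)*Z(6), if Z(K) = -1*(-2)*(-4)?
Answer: -336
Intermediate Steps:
Z(K) = -8 (Z(K) = 2*(-4) = -8)
(25 + 17)*Z(6) = (25 + 17)*(-8) = 42*(-8) = -336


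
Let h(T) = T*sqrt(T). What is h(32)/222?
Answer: 64*sqrt(2)/111 ≈ 0.81540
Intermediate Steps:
h(T) = T**(3/2)
h(32)/222 = 32**(3/2)/222 = (128*sqrt(2))*(1/222) = 64*sqrt(2)/111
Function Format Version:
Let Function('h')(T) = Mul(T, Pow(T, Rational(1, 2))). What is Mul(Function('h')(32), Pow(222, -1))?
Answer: Mul(Rational(64, 111), Pow(2, Rational(1, 2))) ≈ 0.81540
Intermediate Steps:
Function('h')(T) = Pow(T, Rational(3, 2))
Mul(Function('h')(32), Pow(222, -1)) = Mul(Pow(32, Rational(3, 2)), Pow(222, -1)) = Mul(Mul(128, Pow(2, Rational(1, 2))), Rational(1, 222)) = Mul(Rational(64, 111), Pow(2, Rational(1, 2)))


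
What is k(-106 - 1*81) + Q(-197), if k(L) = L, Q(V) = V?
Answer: -384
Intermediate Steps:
k(-106 - 1*81) + Q(-197) = (-106 - 1*81) - 197 = (-106 - 81) - 197 = -187 - 197 = -384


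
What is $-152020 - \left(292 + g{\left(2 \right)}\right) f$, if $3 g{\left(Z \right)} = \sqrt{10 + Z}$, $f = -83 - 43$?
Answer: $-115228 + 84 \sqrt{3} \approx -1.1508 \cdot 10^{5}$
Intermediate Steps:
$f = -126$ ($f = -83 - 43 = -126$)
$g{\left(Z \right)} = \frac{\sqrt{10 + Z}}{3}$
$-152020 - \left(292 + g{\left(2 \right)}\right) f = -152020 - \left(292 + \frac{\sqrt{10 + 2}}{3}\right) \left(-126\right) = -152020 - \left(292 + \frac{\sqrt{12}}{3}\right) \left(-126\right) = -152020 - \left(292 + \frac{2 \sqrt{3}}{3}\right) \left(-126\right) = -152020 - \left(-36792 - 84 \sqrt{3}\right) = -152020 + \left(36792 + 84 \sqrt{3}\right) = -115228 + 84 \sqrt{3}$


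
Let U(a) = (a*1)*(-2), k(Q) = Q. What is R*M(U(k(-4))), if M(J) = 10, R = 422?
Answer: 4220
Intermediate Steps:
U(a) = -2*a (U(a) = a*(-2) = -2*a)
R*M(U(k(-4))) = 422*10 = 4220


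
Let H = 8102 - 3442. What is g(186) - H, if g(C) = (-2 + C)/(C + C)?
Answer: -433334/93 ≈ -4659.5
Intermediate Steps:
g(C) = (-2 + C)/(2*C) (g(C) = (-2 + C)/((2*C)) = (-2 + C)*(1/(2*C)) = (-2 + C)/(2*C))
H = 4660
g(186) - H = (½)*(-2 + 186)/186 - 1*4660 = (½)*(1/186)*184 - 4660 = 46/93 - 4660 = -433334/93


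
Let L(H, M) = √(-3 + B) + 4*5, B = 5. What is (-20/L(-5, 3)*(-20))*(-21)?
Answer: -84000/199 + 4200*√2/199 ≈ -392.26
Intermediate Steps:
L(H, M) = 20 + √2 (L(H, M) = √(-3 + 5) + 4*5 = √2 + 20 = 20 + √2)
(-20/L(-5, 3)*(-20))*(-21) = (-20/(20 + √2)*(-20))*(-21) = (400/(20 + √2))*(-21) = -8400/(20 + √2)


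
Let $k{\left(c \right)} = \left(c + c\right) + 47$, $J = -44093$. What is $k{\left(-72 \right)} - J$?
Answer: $43996$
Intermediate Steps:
$k{\left(c \right)} = 47 + 2 c$ ($k{\left(c \right)} = 2 c + 47 = 47 + 2 c$)
$k{\left(-72 \right)} - J = \left(47 + 2 \left(-72\right)\right) - -44093 = \left(47 - 144\right) + 44093 = -97 + 44093 = 43996$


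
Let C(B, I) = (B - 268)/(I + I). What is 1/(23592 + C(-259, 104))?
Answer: 208/4906609 ≈ 4.2392e-5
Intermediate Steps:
C(B, I) = (-268 + B)/(2*I) (C(B, I) = (-268 + B)/((2*I)) = (-268 + B)*(1/(2*I)) = (-268 + B)/(2*I))
1/(23592 + C(-259, 104)) = 1/(23592 + (½)*(-268 - 259)/104) = 1/(23592 + (½)*(1/104)*(-527)) = 1/(23592 - 527/208) = 1/(4906609/208) = 208/4906609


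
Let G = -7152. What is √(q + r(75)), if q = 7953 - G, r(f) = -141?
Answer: 2*√3741 ≈ 122.33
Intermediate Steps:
q = 15105 (q = 7953 - 1*(-7152) = 7953 + 7152 = 15105)
√(q + r(75)) = √(15105 - 141) = √14964 = 2*√3741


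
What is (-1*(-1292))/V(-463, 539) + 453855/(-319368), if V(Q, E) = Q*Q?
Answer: -32293273013/22820866264 ≈ -1.4151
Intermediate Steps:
V(Q, E) = Q²
(-1*(-1292))/V(-463, 539) + 453855/(-319368) = (-1*(-1292))/((-463)²) + 453855/(-319368) = 1292/214369 + 453855*(-1/319368) = 1292*(1/214369) - 151285/106456 = 1292/214369 - 151285/106456 = -32293273013/22820866264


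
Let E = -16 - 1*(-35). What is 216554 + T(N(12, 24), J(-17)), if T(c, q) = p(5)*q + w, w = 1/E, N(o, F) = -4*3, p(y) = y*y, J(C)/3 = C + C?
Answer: 4066077/19 ≈ 2.1400e+5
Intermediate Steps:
J(C) = 6*C (J(C) = 3*(C + C) = 3*(2*C) = 6*C)
E = 19 (E = -16 + 35 = 19)
p(y) = y²
N(o, F) = -12
w = 1/19 ≈ 0.052632
T(c, q) = 1/19 + 25*q (T(c, q) = 5²*q + 1/19 = 25*q + 1/19 = 1/19 + 25*q)
216554 + T(N(12, 24), J(-17)) = 216554 + (1/19 + 25*(6*(-17))) = 216554 + (1/19 + 25*(-102)) = 216554 + (1/19 - 2550) = 216554 - 48449/19 = 4066077/19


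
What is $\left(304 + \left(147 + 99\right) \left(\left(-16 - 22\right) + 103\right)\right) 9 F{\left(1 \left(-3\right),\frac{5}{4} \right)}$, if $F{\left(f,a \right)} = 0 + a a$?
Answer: $\frac{1833075}{8} \approx 2.2913 \cdot 10^{5}$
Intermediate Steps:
$F{\left(f,a \right)} = a^{2}$ ($F{\left(f,a \right)} = 0 + a^{2} = a^{2}$)
$\left(304 + \left(147 + 99\right) \left(\left(-16 - 22\right) + 103\right)\right) 9 F{\left(1 \left(-3\right),\frac{5}{4} \right)} = \left(304 + \left(147 + 99\right) \left(\left(-16 - 22\right) + 103\right)\right) 9 \left(\frac{5}{4}\right)^{2} = \left(304 + 246 \left(\left(-16 - 22\right) + 103\right)\right) 9 \left(5 \cdot \frac{1}{4}\right)^{2} = \left(304 + 246 \left(-38 + 103\right)\right) 9 \left(\frac{5}{4}\right)^{2} = \left(304 + 246 \cdot 65\right) 9 \cdot \frac{25}{16} = \left(304 + 15990\right) \frac{225}{16} = 16294 \cdot \frac{225}{16} = \frac{1833075}{8}$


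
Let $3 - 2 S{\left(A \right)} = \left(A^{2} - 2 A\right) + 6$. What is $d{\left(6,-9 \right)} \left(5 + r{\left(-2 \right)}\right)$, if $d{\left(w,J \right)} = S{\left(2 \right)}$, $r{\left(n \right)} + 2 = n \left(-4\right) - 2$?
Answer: $- \frac{27}{2} \approx -13.5$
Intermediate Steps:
$r{\left(n \right)} = -4 - 4 n$ ($r{\left(n \right)} = -2 + \left(n \left(-4\right) - 2\right) = -2 - \left(2 + 4 n\right) = -4 - 4 n$)
$S{\left(A \right)} = - \frac{3}{2} + A - \frac{A^{2}}{2}$ ($S{\left(A \right)} = \frac{3}{2} - \frac{\left(A^{2} - 2 A\right) + 6}{2} = \frac{3}{2} - \frac{6 + A^{2} - 2 A}{2} = \frac{3}{2} - \left(3 + \frac{A^{2}}{2} - A\right) = - \frac{3}{2} + A - \frac{A^{2}}{2}$)
$d{\left(w,J \right)} = - \frac{3}{2}$ ($d{\left(w,J \right)} = - \frac{3}{2} + 2 - \frac{2^{2}}{2} = - \frac{3}{2} + 2 - 2 = - \frac{3}{2}$)
$d{\left(6,-9 \right)} \left(5 + r{\left(-2 \right)}\right) = - \frac{3 \left(5 - -4\right)}{2} = - \frac{3 \left(5 + \left(-4 + 8\right)\right)}{2} = - \frac{3 \left(5 + 4\right)}{2} = \left(- \frac{3}{2}\right) 9 = - \frac{27}{2}$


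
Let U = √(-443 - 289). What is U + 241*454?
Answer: 109414 + 2*I*√183 ≈ 1.0941e+5 + 27.056*I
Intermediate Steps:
U = 2*I*√183 (U = √(-732) = 2*I*√183 ≈ 27.056*I)
U + 241*454 = 2*I*√183 + 241*454 = 2*I*√183 + 109414 = 109414 + 2*I*√183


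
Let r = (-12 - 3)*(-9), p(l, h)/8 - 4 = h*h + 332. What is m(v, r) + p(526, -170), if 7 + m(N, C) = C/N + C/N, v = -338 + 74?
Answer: 10290719/44 ≈ 2.3388e+5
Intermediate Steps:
p(l, h) = 2688 + 8*h² (p(l, h) = 32 + 8*(h*h + 332) = 32 + 8*(h² + 332) = 32 + 8*(332 + h²) = 32 + (2656 + 8*h²) = 2688 + 8*h²)
v = -264
r = 135 (r = -15*(-9) = 135)
m(N, C) = -7 + 2*C/N (m(N, C) = -7 + (C/N + C/N) = -7 + 2*C/N)
m(v, r) + p(526, -170) = (-7 + 2*135/(-264)) + (2688 + 8*(-170)²) = (-7 + 2*135*(-1/264)) + (2688 + 8*28900) = (-7 - 45/44) + (2688 + 231200) = -353/44 + 233888 = 10290719/44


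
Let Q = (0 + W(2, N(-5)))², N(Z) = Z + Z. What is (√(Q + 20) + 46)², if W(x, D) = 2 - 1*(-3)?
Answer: 2161 + 276*√5 ≈ 2778.2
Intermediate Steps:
N(Z) = 2*Z
W(x, D) = 5 (W(x, D) = 2 + 3 = 5)
Q = 25 (Q = (0 + 5)² = 5² = 25)
(√(Q + 20) + 46)² = (√(25 + 20) + 46)² = (√45 + 46)² = (3*√5 + 46)² = (46 + 3*√5)²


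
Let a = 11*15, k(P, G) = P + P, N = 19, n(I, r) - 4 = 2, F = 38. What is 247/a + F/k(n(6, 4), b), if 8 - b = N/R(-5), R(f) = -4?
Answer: 513/110 ≈ 4.6636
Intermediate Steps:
n(I, r) = 6 (n(I, r) = 4 + 2 = 6)
b = 51/4 (b = 8 - 19/(-4) = 8 - 19*(-1)/4 = 8 - 1*(-19/4) = 8 + 19/4 = 51/4 ≈ 12.750)
k(P, G) = 2*P
a = 165
247/a + F/k(n(6, 4), b) = 247/165 + 38/((2*6)) = 247*(1/165) + 38/12 = 247/165 + 38*(1/12) = 247/165 + 19/6 = 513/110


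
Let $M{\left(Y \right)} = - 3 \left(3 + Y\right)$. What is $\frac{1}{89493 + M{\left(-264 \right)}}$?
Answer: $\frac{1}{90276} \approx 1.1077 \cdot 10^{-5}$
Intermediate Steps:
$M{\left(Y \right)} = -9 - 3 Y$
$\frac{1}{89493 + M{\left(-264 \right)}} = \frac{1}{89493 - -783} = \frac{1}{89493 + \left(-9 + 792\right)} = \frac{1}{89493 + 783} = \frac{1}{90276}$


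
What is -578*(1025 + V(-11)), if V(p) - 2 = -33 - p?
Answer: -580890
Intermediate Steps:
V(p) = -31 - p (V(p) = 2 + (-33 - p) = -31 - p)
-578*(1025 + V(-11)) = -578*(1025 + (-31 - 1*(-11))) = -578*(1025 + (-31 + 11)) = -578*(1025 - 20) = -578*1005 = -580890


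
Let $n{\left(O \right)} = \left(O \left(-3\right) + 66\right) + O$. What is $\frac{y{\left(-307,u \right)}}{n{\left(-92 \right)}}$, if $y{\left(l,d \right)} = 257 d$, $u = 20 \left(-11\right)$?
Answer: $- \frac{5654}{25} \approx -226.16$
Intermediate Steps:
$u = -220$
$n{\left(O \right)} = 66 - 2 O$ ($n{\left(O \right)} = \left(- 3 O + 66\right) + O = \left(66 - 3 O\right) + O = 66 - 2 O$)
$\frac{y{\left(-307,u \right)}}{n{\left(-92 \right)}} = \frac{257 \left(-220\right)}{66 - -184} = - \frac{56540}{66 + 184} = - \frac{56540}{250} = \left(-56540\right) \frac{1}{250} = - \frac{5654}{25}$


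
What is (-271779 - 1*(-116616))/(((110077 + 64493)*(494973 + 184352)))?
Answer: -51721/39529921750 ≈ -1.3084e-6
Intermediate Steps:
(-271779 - 1*(-116616))/(((110077 + 64493)*(494973 + 184352))) = (-271779 + 116616)/((174570*679325)) = -155163/118589765250 = -155163*1/118589765250 = -51721/39529921750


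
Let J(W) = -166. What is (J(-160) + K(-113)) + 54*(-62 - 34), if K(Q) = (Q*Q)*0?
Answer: -5350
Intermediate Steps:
K(Q) = 0 (K(Q) = Q²*0 = 0)
(J(-160) + K(-113)) + 54*(-62 - 34) = (-166 + 0) + 54*(-62 - 34) = -166 + 54*(-96) = -166 - 5184 = -5350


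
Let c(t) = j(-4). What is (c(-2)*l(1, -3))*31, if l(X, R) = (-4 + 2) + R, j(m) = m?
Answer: 620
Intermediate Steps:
c(t) = -4
l(X, R) = -2 + R
(c(-2)*l(1, -3))*31 = -4*(-2 - 3)*31 = -4*(-5)*31 = 20*31 = 620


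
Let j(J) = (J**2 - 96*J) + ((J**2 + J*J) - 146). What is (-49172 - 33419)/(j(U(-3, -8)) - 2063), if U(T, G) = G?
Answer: 82591/1249 ≈ 66.126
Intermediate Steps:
j(J) = -146 - 96*J + 3*J**2 (j(J) = (J**2 - 96*J) + ((J**2 + J**2) - 146) = (J**2 - 96*J) + (2*J**2 - 146) = (J**2 - 96*J) + (-146 + 2*J**2) = -146 - 96*J + 3*J**2)
(-49172 - 33419)/(j(U(-3, -8)) - 2063) = (-49172 - 33419)/((-146 - 96*(-8) + 3*(-8)**2) - 2063) = -82591/((-146 + 768 + 3*64) - 2063) = -82591/((-146 + 768 + 192) - 2063) = -82591/(814 - 2063) = -82591/(-1249) = -82591*(-1/1249) = 82591/1249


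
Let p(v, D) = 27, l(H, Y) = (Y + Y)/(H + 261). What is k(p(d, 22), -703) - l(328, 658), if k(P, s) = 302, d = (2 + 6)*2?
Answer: 176562/589 ≈ 299.77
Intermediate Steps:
l(H, Y) = 2*Y/(261 + H) (l(H, Y) = (2*Y)/(261 + H) = 2*Y/(261 + H))
d = 16 (d = 8*2 = 16)
k(p(d, 22), -703) - l(328, 658) = 302 - 2*658/(261 + 328) = 302 - 2*658/589 = 302 - 1*1316/589 = 302 - 1316/589 = 176562/589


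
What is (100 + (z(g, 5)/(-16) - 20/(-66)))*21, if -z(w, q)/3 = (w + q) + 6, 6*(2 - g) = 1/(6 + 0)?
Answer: 1518839/704 ≈ 2157.4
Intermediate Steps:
g = 71/36 (g = 2 - 1/(6*(6 + 0)) = 2 - 1/6/6 = 2 - 1/6*1/6 = 2 - 1/36 = 71/36 ≈ 1.9722)
z(w, q) = -18 - 3*q - 3*w (z(w, q) = -3*((w + q) + 6) = -3*((q + w) + 6) = -3*(6 + q + w) = -18 - 3*q - 3*w)
(100 + (z(g, 5)/(-16) - 20/(-66)))*21 = (100 + ((-18 - 3*5 - 3*71/36)/(-16) - 20/(-66)))*21 = (100 + ((-18 - 15 - 71/12)*(-1/16) - 20*(-1/66)))*21 = (100 + (-467/12*(-1/16) + 10/33))*21 = (100 + (467/192 + 10/33))*21 = (100 + 5777/2112)*21 = (216977/2112)*21 = 1518839/704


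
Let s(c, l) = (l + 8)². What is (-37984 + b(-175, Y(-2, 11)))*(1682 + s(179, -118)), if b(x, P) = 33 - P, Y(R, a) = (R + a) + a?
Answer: -523316322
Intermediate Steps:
Y(R, a) = R + 2*a
s(c, l) = (8 + l)²
(-37984 + b(-175, Y(-2, 11)))*(1682 + s(179, -118)) = (-37984 + (33 - (-2 + 2*11)))*(1682 + (8 - 118)²) = (-37984 + (33 - (-2 + 22)))*(1682 + (-110)²) = (-37984 + (33 - 1*20))*(1682 + 12100) = (-37984 + (33 - 20))*13782 = (-37984 + 13)*13782 = -37971*13782 = -523316322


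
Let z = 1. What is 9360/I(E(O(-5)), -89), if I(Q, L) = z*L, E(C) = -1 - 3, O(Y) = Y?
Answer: -9360/89 ≈ -105.17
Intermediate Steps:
E(C) = -4
I(Q, L) = L (I(Q, L) = 1*L = L)
9360/I(E(O(-5)), -89) = 9360/(-89) = 9360*(-1/89) = -9360/89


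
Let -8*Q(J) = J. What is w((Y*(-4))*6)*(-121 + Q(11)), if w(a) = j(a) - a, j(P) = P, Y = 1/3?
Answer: 0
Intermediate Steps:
Q(J) = -J/8
Y = ⅓ (Y = 1*(⅓) = ⅓ ≈ 0.33333)
w(a) = 0 (w(a) = a - a = 0)
w((Y*(-4))*6)*(-121 + Q(11)) = 0*(-121 - ⅛*11) = 0*(-121 - 11/8) = 0*(-979/8) = 0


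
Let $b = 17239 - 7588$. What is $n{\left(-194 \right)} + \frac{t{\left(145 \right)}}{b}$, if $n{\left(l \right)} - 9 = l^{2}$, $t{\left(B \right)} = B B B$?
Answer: $\frac{366360520}{9651} \approx 37961.0$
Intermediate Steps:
$t{\left(B \right)} = B^{3}$ ($t{\left(B \right)} = B B^{2} = B^{3}$)
$b = 9651$ ($b = 17239 - 7588 = 9651$)
$n{\left(l \right)} = 9 + l^{2}$
$n{\left(-194 \right)} + \frac{t{\left(145 \right)}}{b} = \left(9 + \left(-194\right)^{2}\right) + \frac{145^{3}}{9651} = \left(9 + 37636\right) + 3048625 \cdot \frac{1}{9651} = 37645 + \frac{3048625}{9651} = \frac{366360520}{9651}$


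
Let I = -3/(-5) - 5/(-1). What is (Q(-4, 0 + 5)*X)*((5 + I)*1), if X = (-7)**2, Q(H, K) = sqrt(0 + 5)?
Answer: 2597*sqrt(5)/5 ≈ 1161.4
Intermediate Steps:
Q(H, K) = sqrt(5)
I = 28/5 (I = -3*(-1/5) - 5*(-1) = 3/5 + 5 = 28/5 ≈ 5.6000)
X = 49
(Q(-4, 0 + 5)*X)*((5 + I)*1) = (sqrt(5)*49)*((5 + 28/5)*1) = (49*sqrt(5))*((53/5)*1) = (49*sqrt(5))*(53/5) = 2597*sqrt(5)/5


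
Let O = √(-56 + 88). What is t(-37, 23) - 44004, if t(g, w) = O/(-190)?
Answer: -44004 - 2*√2/95 ≈ -44004.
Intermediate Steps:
O = 4*√2 (O = √32 = 4*√2 ≈ 5.6569)
t(g, w) = -2*√2/95 (t(g, w) = (4*√2)/(-190) = (4*√2)*(-1/190) = -2*√2/95)
t(-37, 23) - 44004 = -2*√2/95 - 44004 = -44004 - 2*√2/95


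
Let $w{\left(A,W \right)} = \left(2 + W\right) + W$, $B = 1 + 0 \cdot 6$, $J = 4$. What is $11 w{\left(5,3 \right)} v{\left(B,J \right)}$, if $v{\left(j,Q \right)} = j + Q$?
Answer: $440$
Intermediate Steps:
$B = 1$ ($B = 1 + 0 = 1$)
$v{\left(j,Q \right)} = Q + j$
$w{\left(A,W \right)} = 2 + 2 W$
$11 w{\left(5,3 \right)} v{\left(B,J \right)} = 11 \left(2 + 2 \cdot 3\right) \left(4 + 1\right) = 11 \left(2 + 6\right) 5 = 11 \cdot 8 \cdot 5 = 88 \cdot 5 = 440$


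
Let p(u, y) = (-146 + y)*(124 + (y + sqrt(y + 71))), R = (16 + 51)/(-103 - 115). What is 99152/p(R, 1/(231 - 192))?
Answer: -729468898704/132581652527 + 150810192*sqrt(108030)/132581652527 ≈ -5.1282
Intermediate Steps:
R = -67/218 (R = 67/(-218) = 67*(-1/218) = -67/218 ≈ -0.30734)
p(u, y) = (-146 + y)*(124 + y + sqrt(71 + y)) (p(u, y) = (-146 + y)*(124 + (y + sqrt(71 + y))) = (-146 + y)*(124 + y + sqrt(71 + y)))
99152/p(R, 1/(231 - 192)) = 99152/(-18104 + (1/(231 - 192))**2 - 146*sqrt(71 + 1/(231 - 192)) - 22/(231 - 192) + sqrt(71 + 1/(231 - 192))/(231 - 192)) = 99152/(-18104 + (1/39)**2 - 146*sqrt(71 + 1/39) - 22/39 + sqrt(71 + 1/39)/39) = 99152/(-18104 + (1/39)**2 - 146*sqrt(71 + 1/39) - 22*1/39 + sqrt(71 + 1/39)/39) = 99152/(-18104 + 1/1521 - 146*sqrt(108030)/39 - 22/39 + sqrt(2770/39)/39) = 99152/(-18104 + 1/1521 - 146*sqrt(108030)/39 - 22/39 + (sqrt(108030)/39)/39) = 99152/(-18104 + 1/1521 - 146*sqrt(108030)/39 - 22/39 + sqrt(108030)/1521) = 99152/(-27537041/1521 - 5693*sqrt(108030)/1521)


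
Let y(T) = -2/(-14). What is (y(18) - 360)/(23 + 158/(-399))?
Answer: -143583/9019 ≈ -15.920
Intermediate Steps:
y(T) = 1/7 (y(T) = -2*(-1/14) = 1/7)
(y(18) - 360)/(23 + 158/(-399)) = (1/7 - 360)/(23 + 158/(-399)) = -2519/(7*(23 + 158*(-1/399))) = -2519/(7*(23 - 158/399)) = -2519/(7*9019/399) = -2519/7*399/9019 = -143583/9019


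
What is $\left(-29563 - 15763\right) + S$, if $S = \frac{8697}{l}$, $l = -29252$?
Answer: $- \frac{1325884849}{29252} \approx -45326.0$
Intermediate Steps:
$S = - \frac{8697}{29252}$ ($S = \frac{8697}{-29252} = 8697 \left(- \frac{1}{29252}\right) = - \frac{8697}{29252} \approx -0.29731$)
$\left(-29563 - 15763\right) + S = \left(-29563 - 15763\right) - \frac{8697}{29252} = -45326 - \frac{8697}{29252} = - \frac{1325884849}{29252}$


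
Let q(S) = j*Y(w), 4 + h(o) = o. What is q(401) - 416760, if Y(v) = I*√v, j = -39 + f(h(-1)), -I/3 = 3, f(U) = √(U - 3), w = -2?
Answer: -416724 + 351*I*√2 ≈ -4.1672e+5 + 496.39*I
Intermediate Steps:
h(o) = -4 + o
f(U) = √(-3 + U)
I = -9 (I = -3*3 = -9)
j = -39 + 2*I*√2 (j = -39 + √(-3 + (-4 - 1)) = -39 + √(-3 - 5) = -39 + √(-8) = -39 + 2*I*√2 ≈ -39.0 + 2.8284*I)
Y(v) = -9*√v
q(S) = -9*I*√2*(-39 + 2*I*√2) (q(S) = (-39 + 2*I*√2)*(-9*I*√2) = -9*I*√2*(-39 + 2*I*√2))
q(401) - 416760 = (36 + 351*I*√2) - 416760 = -416724 + 351*I*√2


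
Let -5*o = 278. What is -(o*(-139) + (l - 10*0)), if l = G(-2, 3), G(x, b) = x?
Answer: -38632/5 ≈ -7726.4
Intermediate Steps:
l = -2
o = -278/5 (o = -1/5*278 = -278/5 ≈ -55.600)
-(o*(-139) + (l - 10*0)) = -(-278/5*(-139) + (-2 - 10*0)) = -(38642/5 + (-2 - 1*0)) = -(38642/5 + (-2 + 0)) = -(38642/5 - 2) = -1*38632/5 = -38632/5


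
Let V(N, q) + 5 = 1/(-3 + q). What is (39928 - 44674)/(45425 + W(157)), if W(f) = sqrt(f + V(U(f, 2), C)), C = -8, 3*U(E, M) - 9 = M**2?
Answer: -1185728775/11348867602 + 2373*sqrt(18381)/11348867602 ≈ -0.10445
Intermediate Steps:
U(E, M) = 3 + M**2/3
V(N, q) = -5 + 1/(-3 + q)
W(f) = sqrt(-56/11 + f) (W(f) = sqrt(f + (16 - 5*(-8))/(-3 - 8)) = sqrt(f + (16 + 40)/(-11)) = sqrt(f - 1/11*56) = sqrt(f - 56/11) = sqrt(-56/11 + f))
(39928 - 44674)/(45425 + W(157)) = (39928 - 44674)/(45425 + sqrt(-616 + 121*157)/11) = -4746/(45425 + sqrt(-616 + 18997)/11) = -4746/(45425 + sqrt(18381)/11)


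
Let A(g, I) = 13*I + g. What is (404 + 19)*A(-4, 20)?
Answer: 108288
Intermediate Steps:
A(g, I) = g + 13*I
(404 + 19)*A(-4, 20) = (404 + 19)*(-4 + 13*20) = 423*(-4 + 260) = 423*256 = 108288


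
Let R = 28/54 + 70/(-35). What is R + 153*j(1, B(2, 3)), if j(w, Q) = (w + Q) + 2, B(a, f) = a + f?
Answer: 33008/27 ≈ 1222.5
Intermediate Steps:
R = -40/27 (R = 28*(1/54) + 70*(-1/35) = 14/27 - 2 = -40/27 ≈ -1.4815)
j(w, Q) = 2 + Q + w (j(w, Q) = (Q + w) + 2 = 2 + Q + w)
R + 153*j(1, B(2, 3)) = -40/27 + 153*(2 + (2 + 3) + 1) = -40/27 + 153*(2 + 5 + 1) = -40/27 + 153*8 = -40/27 + 1224 = 33008/27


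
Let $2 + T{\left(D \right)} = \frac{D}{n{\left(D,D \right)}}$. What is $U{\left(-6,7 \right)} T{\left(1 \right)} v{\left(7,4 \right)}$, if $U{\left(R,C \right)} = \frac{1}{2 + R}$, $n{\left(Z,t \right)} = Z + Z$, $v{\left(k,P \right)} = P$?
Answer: $\frac{3}{2} \approx 1.5$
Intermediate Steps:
$n{\left(Z,t \right)} = 2 Z$
$T{\left(D \right)} = - \frac{3}{2}$ ($T{\left(D \right)} = -2 + \frac{D}{2 D} = -2 + D \frac{1}{2 D} = -2 + \frac{1}{2} = - \frac{3}{2}$)
$U{\left(-6,7 \right)} T{\left(1 \right)} v{\left(7,4 \right)} = \frac{1}{2 - 6} \left(- \frac{3}{2}\right) 4 = \frac{1}{-4} \left(- \frac{3}{2}\right) 4 = \left(- \frac{1}{4}\right) \left(- \frac{3}{2}\right) 4 = \frac{3}{8} \cdot 4 = \frac{3}{2}$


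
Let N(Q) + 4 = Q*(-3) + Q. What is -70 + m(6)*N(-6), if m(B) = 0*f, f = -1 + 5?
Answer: -70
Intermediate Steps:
f = 4
N(Q) = -4 - 2*Q (N(Q) = -4 + (Q*(-3) + Q) = -4 + (-3*Q + Q) = -4 - 2*Q)
m(B) = 0 (m(B) = 0*4 = 0)
-70 + m(6)*N(-6) = -70 + 0*(-4 - 2*(-6)) = -70 + 0*(-4 + 12) = -70 + 0*8 = -70 + 0 = -70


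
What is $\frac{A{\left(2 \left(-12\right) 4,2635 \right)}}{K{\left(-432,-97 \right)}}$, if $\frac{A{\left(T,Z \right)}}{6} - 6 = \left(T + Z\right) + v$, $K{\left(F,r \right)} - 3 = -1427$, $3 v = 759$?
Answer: $- \frac{4197}{356} \approx -11.789$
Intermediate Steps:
$v = 253$ ($v = \frac{1}{3} \cdot 759 = 253$)
$K{\left(F,r \right)} = -1424$ ($K{\left(F,r \right)} = 3 - 1427 = -1424$)
$A{\left(T,Z \right)} = 1554 + 6 T + 6 Z$ ($A{\left(T,Z \right)} = 36 + 6 \left(\left(T + Z\right) + 253\right) = 36 + 6 \left(253 + T + Z\right) = 36 + \left(1518 + 6 T + 6 Z\right) = 1554 + 6 T + 6 Z$)
$\frac{A{\left(2 \left(-12\right) 4,2635 \right)}}{K{\left(-432,-97 \right)}} = \frac{1554 + 6 \cdot 2 \left(-12\right) 4 + 6 \cdot 2635}{-1424} = \left(1554 + 6 \left(\left(-24\right) 4\right) + 15810\right) \left(- \frac{1}{1424}\right) = \left(1554 + 6 \left(-96\right) + 15810\right) \left(- \frac{1}{1424}\right) = \left(1554 - 576 + 15810\right) \left(- \frac{1}{1424}\right) = 16788 \left(- \frac{1}{1424}\right) = - \frac{4197}{356}$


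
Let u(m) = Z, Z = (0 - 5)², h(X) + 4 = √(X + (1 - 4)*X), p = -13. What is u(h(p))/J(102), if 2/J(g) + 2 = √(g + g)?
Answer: -25 + 25*√51 ≈ 153.54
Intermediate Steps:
J(g) = 2/(-2 + √2*√g) (J(g) = 2/(-2 + √(g + g)) = 2/(-2 + √(2*g)) = 2/(-2 + √2*√g))
h(X) = -4 + √2*√(-X) (h(X) = -4 + √(X + (1 - 4)*X) = -4 + √(X - 3*X) = -4 + √(-2*X) = -4 + √2*√(-X))
Z = 25 (Z = (-5)² = 25)
u(m) = 25
u(h(p))/J(102) = 25/((2/(-2 + √2*√102))) = 25/((2/(-2 + 2*√51))) = 25*(-1 + √51) = -25 + 25*√51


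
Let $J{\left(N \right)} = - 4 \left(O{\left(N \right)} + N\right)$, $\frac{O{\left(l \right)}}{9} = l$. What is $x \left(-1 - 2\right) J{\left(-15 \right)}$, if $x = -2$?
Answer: $3600$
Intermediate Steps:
$O{\left(l \right)} = 9 l$
$J{\left(N \right)} = - 40 N$ ($J{\left(N \right)} = - 4 \left(9 N + N\right) = - 4 \cdot 10 N = - 40 N$)
$x \left(-1 - 2\right) J{\left(-15 \right)} = - 2 \left(-1 - 2\right) \left(\left(-40\right) \left(-15\right)\right) = - 2 \left(-1 - 2\right) 600 = \left(-2\right) \left(-3\right) 600 = 6 \cdot 600 = 3600$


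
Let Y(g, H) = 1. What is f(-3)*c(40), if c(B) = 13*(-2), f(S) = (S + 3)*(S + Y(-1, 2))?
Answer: 0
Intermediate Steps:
f(S) = (1 + S)*(3 + S) (f(S) = (S + 3)*(S + 1) = (3 + S)*(1 + S) = (1 + S)*(3 + S))
c(B) = -26
f(-3)*c(40) = (3 + (-3)**2 + 4*(-3))*(-26) = (3 + 9 - 12)*(-26) = 0*(-26) = 0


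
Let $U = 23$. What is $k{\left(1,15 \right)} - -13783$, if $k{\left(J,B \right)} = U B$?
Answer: $14128$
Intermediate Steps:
$k{\left(J,B \right)} = 23 B$
$k{\left(1,15 \right)} - -13783 = 23 \cdot 15 - -13783 = 345 + 13783 = 14128$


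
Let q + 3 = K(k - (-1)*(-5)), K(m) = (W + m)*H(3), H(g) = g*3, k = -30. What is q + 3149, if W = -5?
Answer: 2786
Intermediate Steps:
H(g) = 3*g
K(m) = -45 + 9*m (K(m) = (-5 + m)*(3*3) = (-5 + m)*9 = -45 + 9*m)
q = -363 (q = -3 + (-45 + 9*(-30 - (-1)*(-5))) = -3 + (-45 + 9*(-30 - 1*5)) = -3 + (-45 + 9*(-30 - 5)) = -3 + (-45 + 9*(-35)) = -3 + (-45 - 315) = -3 - 360 = -363)
q + 3149 = -363 + 3149 = 2786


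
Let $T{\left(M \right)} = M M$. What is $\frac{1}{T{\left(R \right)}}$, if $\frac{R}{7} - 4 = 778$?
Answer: $\frac{1}{29964676} \approx 3.3373 \cdot 10^{-8}$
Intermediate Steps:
$R = 5474$ ($R = 28 + 7 \cdot 778 = 28 + 5446 = 5474$)
$T{\left(M \right)} = M^{2}$
$\frac{1}{T{\left(R \right)}} = \frac{1}{5474^{2}} = \frac{1}{29964676}$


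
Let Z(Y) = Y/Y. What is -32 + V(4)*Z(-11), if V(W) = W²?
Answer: -16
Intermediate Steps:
Z(Y) = 1
-32 + V(4)*Z(-11) = -32 + 4²*1 = -32 + 16*1 = -32 + 16 = -16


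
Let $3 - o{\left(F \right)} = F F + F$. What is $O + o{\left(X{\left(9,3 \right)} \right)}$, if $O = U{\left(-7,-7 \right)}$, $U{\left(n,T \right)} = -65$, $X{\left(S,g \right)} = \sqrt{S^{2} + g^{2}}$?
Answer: $-152 - 3 \sqrt{10} \approx -161.49$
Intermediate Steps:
$o{\left(F \right)} = 3 - F - F^{2}$ ($o{\left(F \right)} = 3 - \left(F F + F\right) = 3 - \left(F^{2} + F\right) = 3 - \left(F + F^{2}\right) = 3 - F - F^{2}$)
$O = -65$
$O + o{\left(X{\left(9,3 \right)} \right)} = -65 - \left(-3 + \left(\sqrt{9^{2} + 3^{2}}\right)^{2} + \sqrt{9^{2} + 3^{2}}\right) = -65 - \left(-3 + \left(\sqrt{81 + 9}\right)^{2} + \sqrt{81 + 9}\right) = -65 - \left(-3 + \sqrt{90} + \left(\sqrt{90}\right)^{2}\right) = -65 - \left(-3 + \left(3 \sqrt{10}\right)^{2} + 3 \sqrt{10}\right) = -65 - \left(87 + 3 \sqrt{10}\right) = -152 - 3 \sqrt{10}$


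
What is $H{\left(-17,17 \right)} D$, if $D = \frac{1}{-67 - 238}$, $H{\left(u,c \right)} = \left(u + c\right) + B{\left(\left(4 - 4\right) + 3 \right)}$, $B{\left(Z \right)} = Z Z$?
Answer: $- \frac{9}{305} \approx -0.029508$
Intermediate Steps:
$B{\left(Z \right)} = Z^{2}$
$H{\left(u,c \right)} = 9 + c + u$ ($H{\left(u,c \right)} = \left(u + c\right) + \left(\left(4 - 4\right) + 3\right)^{2} = \left(c + u\right) + \left(0 + 3\right)^{2} = \left(c + u\right) + 3^{2} = \left(c + u\right) + 9 = 9 + c + u$)
$D = - \frac{1}{305}$ ($D = \frac{1}{-305} = - \frac{1}{305} \approx -0.0032787$)
$H{\left(-17,17 \right)} D = \left(9 + 17 - 17\right) \left(- \frac{1}{305}\right) = 9 \left(- \frac{1}{305}\right) = - \frac{9}{305}$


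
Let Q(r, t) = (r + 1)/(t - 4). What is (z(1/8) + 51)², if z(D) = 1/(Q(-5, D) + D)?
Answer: 221563225/82369 ≈ 2689.9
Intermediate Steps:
Q(r, t) = (1 + r)/(-4 + t)
z(D) = 1/(D - 4/(-4 + D)) (z(D) = 1/((1 - 5)/(-4 + D) + D) = 1/(-4/(-4 + D) + D) = 1/(D - 4/(-4 + D)))
(z(1/8) + 51)² = ((-4 + 1/8)/(-4 + (-4 + 1/8)/8) + 51)² = ((-4 + ⅛)/(-4 + (-4 + ⅛)/8) + 51)² = (-31/8/(-4 + (⅛)*(-31/8)) + 51)² = (-31/8/(-4 - 31/64) + 51)² = (-31/8/(-287/64) + 51)² = (-64/287*(-31/8) + 51)² = (248/287 + 51)² = (14885/287)² = 221563225/82369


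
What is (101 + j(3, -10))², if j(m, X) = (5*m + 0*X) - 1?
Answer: 13225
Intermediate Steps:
j(m, X) = -1 + 5*m (j(m, X) = (5*m + 0) - 1 = 5*m - 1 = -1 + 5*m)
(101 + j(3, -10))² = (101 + (-1 + 5*3))² = (101 + (-1 + 15))² = (101 + 14)² = 115² = 13225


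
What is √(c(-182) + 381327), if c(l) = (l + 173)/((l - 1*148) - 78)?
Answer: 15*√7836694/68 ≈ 617.52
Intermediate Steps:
c(l) = (173 + l)/(-226 + l) (c(l) = (173 + l)/((l - 148) - 78) = (173 + l)/((-148 + l) - 78) = (173 + l)/(-226 + l))
√(c(-182) + 381327) = √((173 - 182)/(-226 - 182) + 381327) = √(-9/(-408) + 381327) = √(-1/408*(-9) + 381327) = √(3/136 + 381327) = √(51860475/136) = 15*√7836694/68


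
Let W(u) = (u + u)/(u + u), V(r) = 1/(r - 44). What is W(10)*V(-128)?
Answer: -1/172 ≈ -0.0058140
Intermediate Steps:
V(r) = 1/(-44 + r)
W(u) = 1 (W(u) = (2*u)/((2*u)) = (2*u)*(1/(2*u)) = 1)
W(10)*V(-128) = 1/(-44 - 128) = 1/(-172) = 1*(-1/172) = -1/172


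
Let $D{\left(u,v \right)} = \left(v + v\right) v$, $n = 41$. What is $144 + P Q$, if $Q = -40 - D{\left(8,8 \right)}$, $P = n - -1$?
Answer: $-6912$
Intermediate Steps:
$P = 42$ ($P = 41 - -1 = 41 + 1 = 42$)
$D{\left(u,v \right)} = 2 v^{2}$ ($D{\left(u,v \right)} = 2 v v = 2 v^{2}$)
$Q = -168$ ($Q = -40 - 2 \cdot 8^{2} = -40 - 2 \cdot 64 = -40 - 128 = -168$)
$144 + P Q = 144 + 42 \left(-168\right) = 144 - 7056 = -6912$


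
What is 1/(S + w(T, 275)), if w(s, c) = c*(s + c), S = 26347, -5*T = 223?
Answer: 1/89707 ≈ 1.1147e-5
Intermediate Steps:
T = -223/5 (T = -⅕*223 = -223/5 ≈ -44.600)
w(s, c) = c*(c + s)
1/(S + w(T, 275)) = 1/(26347 + 275*(275 - 223/5)) = 1/(26347 + 275*(1152/5)) = 1/(26347 + 63360) = 1/89707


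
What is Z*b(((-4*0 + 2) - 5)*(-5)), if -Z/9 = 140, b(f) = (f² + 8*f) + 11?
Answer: -448560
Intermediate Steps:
b(f) = 11 + f² + 8*f
Z = -1260 (Z = -9*140 = -1260)
Z*b(((-4*0 + 2) - 5)*(-5)) = -1260*(11 + (((-4*0 + 2) - 5)*(-5))² + 8*(((-4*0 + 2) - 5)*(-5))) = -1260*(11 + (((0 + 2) - 5)*(-5))² + 8*(((0 + 2) - 5)*(-5))) = -1260*(11 + ((2 - 5)*(-5))² + 8*((2 - 5)*(-5))) = -1260*(11 + (-3*(-5))² + 8*(-3*(-5))) = -1260*(11 + 15² + 8*15) = -1260*(11 + 225 + 120) = -1260*356 = -448560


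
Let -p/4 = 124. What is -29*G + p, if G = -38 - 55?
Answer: 2201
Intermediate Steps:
p = -496 (p = -4*124 = -496)
G = -93
-29*G + p = -29*(-93) - 496 = 2697 - 496 = 2201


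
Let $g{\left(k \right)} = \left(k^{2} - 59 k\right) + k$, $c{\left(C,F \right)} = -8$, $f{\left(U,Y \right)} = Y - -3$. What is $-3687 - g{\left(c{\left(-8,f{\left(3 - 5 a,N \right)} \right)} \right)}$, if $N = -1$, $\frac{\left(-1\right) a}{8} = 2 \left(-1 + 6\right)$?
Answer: $-4215$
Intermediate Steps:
$a = -80$ ($a = - 8 \cdot 2 \left(-1 + 6\right) = - 8 \cdot 2 \cdot 5 = \left(-8\right) 10 = -80$)
$f{\left(U,Y \right)} = 3 + Y$ ($f{\left(U,Y \right)} = Y + 3 = 3 + Y$)
$g{\left(k \right)} = k^{2} - 58 k$
$-3687 - g{\left(c{\left(-8,f{\left(3 - 5 a,N \right)} \right)} \right)} = -3687 - - 8 \left(-58 - 8\right) = -3687 - \left(-8\right) \left(-66\right) = -3687 - 528 = -4215$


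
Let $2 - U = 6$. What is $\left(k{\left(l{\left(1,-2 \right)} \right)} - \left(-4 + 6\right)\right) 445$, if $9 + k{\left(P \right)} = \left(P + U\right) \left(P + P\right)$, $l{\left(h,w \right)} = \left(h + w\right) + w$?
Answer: $13795$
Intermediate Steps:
$l{\left(h,w \right)} = h + 2 w$
$U = -4$ ($U = 2 - 6 = -4$)
$k{\left(P \right)} = -9 + 2 P \left(-4 + P\right)$ ($k{\left(P \right)} = -9 + \left(P - 4\right) \left(P + P\right) = -9 + \left(-4 + P\right) 2 P = -9 + 2 P \left(-4 + P\right)$)
$\left(k{\left(l{\left(1,-2 \right)} \right)} - \left(-4 + 6\right)\right) 445 = \left(\left(-9 - 8 \left(1 + 2 \left(-2\right)\right) + 2 \left(1 + 2 \left(-2\right)\right)^{2}\right) - \left(-4 + 6\right)\right) 445 = \left(\left(-9 - 8 \left(1 - 4\right) + 2 \left(1 - 4\right)^{2}\right) - 2\right) 445 = \left(\left(-9 - -24 + 2 \left(-3\right)^{2}\right) - 2\right) 445 = \left(\left(-9 + 24 + 2 \cdot 9\right) - 2\right) 445 = \left(\left(-9 + 24 + 18\right) - 2\right) 445 = \left(33 - 2\right) 445 = 31 \cdot 445 = 13795$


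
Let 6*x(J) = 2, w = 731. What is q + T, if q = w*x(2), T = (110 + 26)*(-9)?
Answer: -2941/3 ≈ -980.33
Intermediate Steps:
x(J) = ⅓ (x(J) = (⅙)*2 = ⅓)
T = -1224 (T = 136*(-9) = -1224)
q = 731/3 (q = 731*(⅓) = 731/3 ≈ 243.67)
q + T = 731/3 - 1224 = -2941/3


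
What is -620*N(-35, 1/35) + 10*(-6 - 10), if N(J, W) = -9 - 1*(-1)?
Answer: 4800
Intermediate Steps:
N(J, W) = -8 (N(J, W) = -9 + 1 = -8)
-620*N(-35, 1/35) + 10*(-6 - 10) = -620*(-8) + 10*(-6 - 10) = 4960 + 10*(-16) = 4960 - 160 = 4800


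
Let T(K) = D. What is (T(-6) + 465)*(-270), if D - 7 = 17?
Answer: -132030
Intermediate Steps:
D = 24 (D = 7 + 17 = 24)
T(K) = 24
(T(-6) + 465)*(-270) = (24 + 465)*(-270) = 489*(-270) = -132030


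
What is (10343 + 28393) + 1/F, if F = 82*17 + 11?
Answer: 54424081/1405 ≈ 38736.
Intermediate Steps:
F = 1405 (F = 1394 + 11 = 1405)
(10343 + 28393) + 1/F = (10343 + 28393) + 1/1405 = 38736 + 1/1405 = 54424081/1405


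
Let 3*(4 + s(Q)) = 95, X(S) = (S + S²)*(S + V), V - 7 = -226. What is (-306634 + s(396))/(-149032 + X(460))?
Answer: -919819/152872284 ≈ -0.0060169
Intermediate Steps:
V = -219 (V = 7 - 226 = -219)
X(S) = (-219 + S)*(S + S²) (X(S) = (S + S²)*(S - 219) = (S + S²)*(-219 + S) = (-219 + S)*(S + S²))
s(Q) = 83/3 (s(Q) = -4 + (⅓)*95 = -4 + 95/3 = 83/3)
(-306634 + s(396))/(-149032 + X(460)) = (-306634 + 83/3)/(-149032 + 460*(-219 + 460² - 218*460)) = -919819/(3*(-149032 + 460*(-219 + 211600 - 100280))) = -919819/(3*(-149032 + 460*111101)) = -919819/(3*(-149032 + 51106460)) = -919819/3/50957428 = -919819/3*1/50957428 = -919819/152872284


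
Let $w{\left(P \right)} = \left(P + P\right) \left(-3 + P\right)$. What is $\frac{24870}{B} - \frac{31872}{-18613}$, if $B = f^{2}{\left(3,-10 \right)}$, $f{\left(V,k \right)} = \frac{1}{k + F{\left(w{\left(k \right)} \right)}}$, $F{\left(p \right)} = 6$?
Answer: $\frac{7406516832}{18613} \approx 3.9792 \cdot 10^{5}$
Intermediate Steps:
$w{\left(P \right)} = 2 P \left(-3 + P\right)$
$f{\left(V,k \right)} = \frac{1}{6 + k}$ ($f{\left(V,k \right)} = \frac{1}{k + 6} = \frac{1}{6 + k}$)
$B = \frac{1}{16}$ ($B = \left(\frac{1}{6 - 10}\right)^{2} = \left(\frac{1}{-4}\right)^{2} = \left(- \frac{1}{4}\right)^{2} = \frac{1}{16} \approx 0.0625$)
$\frac{24870}{B} - \frac{31872}{-18613} = 24870 \frac{1}{\frac{1}{16}} - \frac{31872}{-18613} = 24870 \cdot 16 - - \frac{31872}{18613} = 397920 + \frac{31872}{18613} = \frac{7406516832}{18613}$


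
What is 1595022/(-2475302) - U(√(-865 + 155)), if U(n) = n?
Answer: -797511/1237651 - I*√710 ≈ -0.64437 - 26.646*I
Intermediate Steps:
1595022/(-2475302) - U(√(-865 + 155)) = 1595022/(-2475302) - √(-865 + 155) = 1595022*(-1/2475302) - √(-710) = -797511/1237651 - I*√710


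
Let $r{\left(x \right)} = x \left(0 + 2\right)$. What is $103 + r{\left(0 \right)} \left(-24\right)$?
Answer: $103$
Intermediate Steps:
$r{\left(x \right)} = 2 x$ ($r{\left(x \right)} = x 2 = 2 x$)
$103 + r{\left(0 \right)} \left(-24\right) = 103 + 2 \cdot 0 \left(-24\right) = 103 + 0 \left(-24\right) = 103 + 0 = 103$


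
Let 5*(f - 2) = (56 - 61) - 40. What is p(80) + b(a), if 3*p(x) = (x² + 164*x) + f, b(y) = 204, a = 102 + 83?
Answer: 20125/3 ≈ 6708.3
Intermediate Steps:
a = 185
f = -7 (f = 2 + ((56 - 61) - 40)/5 = 2 + (-5 - 40)/5 = 2 + (⅕)*(-45) = 2 - 9 = -7)
p(x) = -7/3 + x²/3 + 164*x/3 (p(x) = ((x² + 164*x) - 7)/3 = (-7 + x² + 164*x)/3 = -7/3 + x²/3 + 164*x/3)
p(80) + b(a) = (-7/3 + (⅓)*80² + (164/3)*80) + 204 = (-7/3 + (⅓)*6400 + 13120/3) + 204 = (-7/3 + 6400/3 + 13120/3) + 204 = 19513/3 + 204 = 20125/3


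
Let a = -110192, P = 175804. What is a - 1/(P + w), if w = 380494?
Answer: -61299589217/556298 ≈ -1.1019e+5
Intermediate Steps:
a - 1/(P + w) = -110192 - 1/(175804 + 380494) = -110192 - 1/556298 = -61299589217/556298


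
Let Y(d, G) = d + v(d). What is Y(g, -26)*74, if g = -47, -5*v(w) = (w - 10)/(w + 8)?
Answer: -227476/65 ≈ -3499.6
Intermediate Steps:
v(w) = -(-10 + w)/(5*(8 + w)) (v(w) = -(w - 10)/(5*(w + 8)) = -(-10 + w)/(5*(8 + w)))
Y(d, G) = d + (10 - d)/(5*(8 + d))
Y(g, -26)*74 = ((2 - 1/5*(-47) - 47*(8 - 47))/(8 - 47))*74 = ((2 + 47/5 - 47*(-39))/(-39))*74 = -(2 + 47/5 + 1833)/39*74 = -1/39*9222/5*74 = -3074/65*74 = -227476/65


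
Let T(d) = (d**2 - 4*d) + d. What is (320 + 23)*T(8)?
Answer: 13720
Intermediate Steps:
T(d) = d**2 - 3*d
(320 + 23)*T(8) = (320 + 23)*(8*(-3 + 8)) = 343*(8*5) = 343*40 = 13720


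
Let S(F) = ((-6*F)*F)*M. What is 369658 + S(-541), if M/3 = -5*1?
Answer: 26710948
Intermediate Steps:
M = -15 (M = 3*(-5*1) = 3*(-5) = -15)
S(F) = 90*F² (S(F) = ((-6*F)*F)*(-15) = -6*F²*(-15) = 90*F²)
369658 + S(-541) = 369658 + 90*(-541)² = 369658 + 90*292681 = 369658 + 26341290 = 26710948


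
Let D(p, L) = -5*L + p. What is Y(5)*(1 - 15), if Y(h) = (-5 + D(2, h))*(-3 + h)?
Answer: 784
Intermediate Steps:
D(p, L) = p - 5*L
Y(h) = (-3 + h)*(-3 - 5*h) (Y(h) = (-5 + (2 - 5*h))*(-3 + h) = (-3 - 5*h)*(-3 + h) = (-3 + h)*(-3 - 5*h))
Y(5)*(1 - 15) = (9 - 5*5² + 12*5)*(1 - 15) = (9 - 5*25 + 60)*(-14) = (9 - 125 + 60)*(-14) = -56*(-14) = 784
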